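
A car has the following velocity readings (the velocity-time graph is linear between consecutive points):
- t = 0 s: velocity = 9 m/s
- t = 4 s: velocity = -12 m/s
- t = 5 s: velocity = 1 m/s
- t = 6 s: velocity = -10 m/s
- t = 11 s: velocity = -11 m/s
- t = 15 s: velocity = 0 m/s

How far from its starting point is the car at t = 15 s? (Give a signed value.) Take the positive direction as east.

-90.5 m

Net displacement equals the area under the velocity-time graph (areas below the axis count negative).
0–4 s: ½(9 + -12)(4) = -6 m
4–5 s: ½(-12 + 1)(1) = -5.5 m
5–6 s: ½(1 + -10)(1) = -4.5 m
6–11 s: ½(-10 + -11)(5) = -52.5 m
11–15 s: ½(-11 + 0)(4) = -22 m
Net displacement = -90.5 m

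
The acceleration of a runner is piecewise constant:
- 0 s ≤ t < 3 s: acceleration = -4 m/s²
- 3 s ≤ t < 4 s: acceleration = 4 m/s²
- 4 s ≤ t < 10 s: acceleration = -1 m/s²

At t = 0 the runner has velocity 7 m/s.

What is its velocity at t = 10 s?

-7 m/s

Δv equals the area under the a-t graph; then v = v₀ + Δv.
0–3 s: -4 × 3 = -12 m/s
3–4 s: 4 × 1 = 4 m/s
4–10 s: -1 × 6 = -6 m/s
Δv = -14 m/s, so v(10) = 7 + (-14) = -7 m/s.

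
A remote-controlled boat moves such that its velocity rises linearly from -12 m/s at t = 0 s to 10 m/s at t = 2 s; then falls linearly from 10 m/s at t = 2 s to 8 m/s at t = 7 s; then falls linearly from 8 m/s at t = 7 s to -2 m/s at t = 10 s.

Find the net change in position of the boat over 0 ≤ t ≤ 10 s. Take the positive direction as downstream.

Net displacement equals the area under the velocity-time graph (areas below the axis count negative).
0–2 s: ½(-12 + 10)(2) = -2 m
2–7 s: ½(10 + 8)(5) = 45 m
7–10 s: ½(8 + -2)(3) = 9 m
Net displacement = 52 m

52 m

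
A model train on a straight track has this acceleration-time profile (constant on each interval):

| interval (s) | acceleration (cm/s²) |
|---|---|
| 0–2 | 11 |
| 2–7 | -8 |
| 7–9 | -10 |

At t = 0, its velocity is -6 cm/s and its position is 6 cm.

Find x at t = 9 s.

-72 cm

On each constant-a segment, Δv = aΔt and Δx = v₀Δt + ½aΔt²; chain segment to segment.
0–2 s: v starts -6 cm/s; Δx = -6·2 + ½·11·2² = 10 cm; v ends 16 cm/s.
2–7 s: v starts 16 cm/s; Δx = 16·5 + ½·-8·5² = -20 cm; v ends -24 cm/s.
7–9 s: v starts -24 cm/s; Δx = -24·2 + ½·-10·2² = -68 cm; v ends -44 cm/s.
x(9) = 6 + Σ Δx = -72 cm.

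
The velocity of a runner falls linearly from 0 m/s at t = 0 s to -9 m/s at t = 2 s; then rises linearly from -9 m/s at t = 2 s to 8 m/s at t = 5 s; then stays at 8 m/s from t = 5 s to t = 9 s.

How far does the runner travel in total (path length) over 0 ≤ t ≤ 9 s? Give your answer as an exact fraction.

1829/34 m

Distance (not displacement) is the total path length: add the absolute areas under v-t.
0–2 s: |½(0 + -9)(2)| = 9 m
2–5 s: v = 0 at t = 61/17 s; triangle areas 243/34 + 96/17 = 435/34 m
5–9 s: |8| × 4 = 32 m
Total distance = 1829/34 m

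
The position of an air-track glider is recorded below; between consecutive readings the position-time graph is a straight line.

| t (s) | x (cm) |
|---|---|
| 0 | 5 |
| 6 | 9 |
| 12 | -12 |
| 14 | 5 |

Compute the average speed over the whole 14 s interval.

Average speed = (total path length)/(elapsed time); on a piecewise-linear x-t graph the path length is Σ|Δx|.
0–6 s: |Δx| = |9 − 5| = 4 cm
6–12 s: |Δx| = |-12 − 9| = 21 cm
12–14 s: |Δx| = |5 − -12| = 17 cm
Total path = 42 cm; average speed = 42/14 = 3 cm/s.

3 cm/s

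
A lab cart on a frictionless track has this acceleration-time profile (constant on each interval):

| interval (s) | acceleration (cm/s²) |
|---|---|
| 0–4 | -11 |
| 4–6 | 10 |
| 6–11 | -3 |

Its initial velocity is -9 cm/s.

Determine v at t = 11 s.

Δv equals the area under the a-t graph; then v = v₀ + Δv.
0–4 s: -11 × 4 = -44 cm/s
4–6 s: 10 × 2 = 20 cm/s
6–11 s: -3 × 5 = -15 cm/s
Δv = -39 cm/s, so v(11) = -9 + (-39) = -48 cm/s.

-48 cm/s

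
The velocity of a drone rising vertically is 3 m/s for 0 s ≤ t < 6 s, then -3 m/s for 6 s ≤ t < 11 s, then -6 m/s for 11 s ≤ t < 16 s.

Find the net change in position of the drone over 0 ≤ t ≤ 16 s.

-27 m

Net displacement equals the area under the velocity-time graph (areas below the axis count negative).
0–6 s: 3 × 6 = 18 m
6–11 s: -3 × 5 = -15 m
11–16 s: -6 × 5 = -30 m
Net displacement = -27 m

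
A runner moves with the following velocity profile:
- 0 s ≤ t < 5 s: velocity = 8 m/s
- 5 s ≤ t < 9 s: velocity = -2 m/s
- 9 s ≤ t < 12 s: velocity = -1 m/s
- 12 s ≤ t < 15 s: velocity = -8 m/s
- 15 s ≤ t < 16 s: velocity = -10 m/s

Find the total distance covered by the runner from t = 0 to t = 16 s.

Distance (not displacement) is the total path length: add the absolute areas under v-t.
0–5 s: |8| × 5 = 40 m
5–9 s: |-2| × 4 = 8 m
9–12 s: |-1| × 3 = 3 m
12–15 s: |-8| × 3 = 24 m
15–16 s: |-10| × 1 = 10 m
Total distance = 85 m

85 m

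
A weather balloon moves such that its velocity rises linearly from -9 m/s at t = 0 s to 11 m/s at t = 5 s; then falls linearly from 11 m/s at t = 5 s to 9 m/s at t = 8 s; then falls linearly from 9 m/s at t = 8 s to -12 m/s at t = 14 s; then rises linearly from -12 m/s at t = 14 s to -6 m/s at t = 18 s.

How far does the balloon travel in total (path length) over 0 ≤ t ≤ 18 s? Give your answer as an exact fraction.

Distance (not displacement) is the total path length: add the absolute areas under v-t.
0–5 s: v = 0 at t = 2.25 s; triangle areas 10.125 + 15.125 = 25.25 m
5–8 s: |½(11 + 9)(3)| = 30 m
8–14 s: v = 0 at t = 74/7 s; triangle areas 81/7 + 144/7 = 225/7 m
14–18 s: |½(-12 + -6)(4)| = 36 m
Total distance = 3455/28 m

3455/28 m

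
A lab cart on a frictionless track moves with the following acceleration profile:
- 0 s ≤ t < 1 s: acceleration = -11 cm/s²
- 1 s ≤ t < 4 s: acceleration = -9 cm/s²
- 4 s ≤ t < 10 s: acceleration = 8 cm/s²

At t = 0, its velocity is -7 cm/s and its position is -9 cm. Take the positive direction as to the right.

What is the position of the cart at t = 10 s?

On each constant-a segment, Δv = aΔt and Δx = v₀Δt + ½aΔt²; chain segment to segment.
0–1 s: v starts -7 cm/s; Δx = -7·1 + ½·-11·1² = -12.5 cm; v ends -18 cm/s.
1–4 s: v starts -18 cm/s; Δx = -18·3 + ½·-9·3² = -94.5 cm; v ends -45 cm/s.
4–10 s: v starts -45 cm/s; Δx = -45·6 + ½·8·6² = -126 cm; v ends 3 cm/s.
x(10) = -9 + Σ Δx = -242 cm.

-242 cm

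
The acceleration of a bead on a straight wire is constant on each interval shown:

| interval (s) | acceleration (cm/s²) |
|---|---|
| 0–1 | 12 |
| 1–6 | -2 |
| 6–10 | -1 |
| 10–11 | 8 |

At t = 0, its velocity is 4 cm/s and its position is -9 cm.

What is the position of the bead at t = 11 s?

On each constant-a segment, Δv = aΔt and Δx = v₀Δt + ½aΔt²; chain segment to segment.
0–1 s: v starts 4 cm/s; Δx = 4·1 + ½·12·1² = 10 cm; v ends 16 cm/s.
1–6 s: v starts 16 cm/s; Δx = 16·5 + ½·-2·5² = 55 cm; v ends 6 cm/s.
6–10 s: v starts 6 cm/s; Δx = 6·4 + ½·-1·4² = 16 cm; v ends 2 cm/s.
10–11 s: v starts 2 cm/s; Δx = 2·1 + ½·8·1² = 6 cm; v ends 10 cm/s.
x(11) = -9 + Σ Δx = 78 cm.

78 cm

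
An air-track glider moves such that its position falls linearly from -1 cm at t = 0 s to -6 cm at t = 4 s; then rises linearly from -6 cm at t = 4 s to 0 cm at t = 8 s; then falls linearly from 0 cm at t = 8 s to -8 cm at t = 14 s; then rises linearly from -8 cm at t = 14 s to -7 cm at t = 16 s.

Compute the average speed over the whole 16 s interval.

Average speed = (total path length)/(elapsed time); on a piecewise-linear x-t graph the path length is Σ|Δx|.
0–4 s: |Δx| = |-6 − -1| = 5 cm
4–8 s: |Δx| = |0 − -6| = 6 cm
8–14 s: |Δx| = |-8 − 0| = 8 cm
14–16 s: |Δx| = |-7 − -8| = 1 cm
Total path = 20 cm; average speed = 20/16 = 1.25 cm/s.

1.25 cm/s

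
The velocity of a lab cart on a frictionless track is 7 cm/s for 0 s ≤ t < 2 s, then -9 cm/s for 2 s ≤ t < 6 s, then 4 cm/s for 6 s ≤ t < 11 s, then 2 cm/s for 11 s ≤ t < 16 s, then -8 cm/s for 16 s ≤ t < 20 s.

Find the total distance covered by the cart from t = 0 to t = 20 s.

112 cm

Total distance travelled is ∫|v| dt — sum the magnitudes of each area piece.
0–2 s: |7| × 2 = 14 cm
2–6 s: |-9| × 4 = 36 cm
6–11 s: |4| × 5 = 20 cm
11–16 s: |2| × 5 = 10 cm
16–20 s: |-8| × 4 = 32 cm
Total distance = 112 cm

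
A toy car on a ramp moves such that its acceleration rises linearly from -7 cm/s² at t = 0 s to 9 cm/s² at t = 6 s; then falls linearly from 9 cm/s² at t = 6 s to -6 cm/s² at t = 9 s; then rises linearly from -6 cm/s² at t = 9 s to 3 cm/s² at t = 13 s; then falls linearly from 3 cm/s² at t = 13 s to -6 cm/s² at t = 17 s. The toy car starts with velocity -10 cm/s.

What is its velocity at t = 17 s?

Δv equals the area under the a-t graph; then v = v₀ + Δv.
0–6 s: ½(-7 + 9)(6) = 6 cm/s
6–9 s: ½(9 + -6)(3) = 4.5 cm/s
9–13 s: ½(-6 + 3)(4) = -6 cm/s
13–17 s: ½(3 + -6)(4) = -6 cm/s
Δv = -1.5 cm/s, so v(17) = -10 + (-1.5) = -11.5 cm/s.

-11.5 cm/s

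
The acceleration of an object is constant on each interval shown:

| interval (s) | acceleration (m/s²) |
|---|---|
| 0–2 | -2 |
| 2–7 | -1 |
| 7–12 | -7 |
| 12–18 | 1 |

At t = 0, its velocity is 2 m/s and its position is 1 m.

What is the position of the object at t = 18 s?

-378 m

On each constant-a segment, Δv = aΔt and Δx = v₀Δt + ½aΔt²; chain segment to segment.
0–2 s: v starts 2 m/s; Δx = 2·2 + ½·-2·2² = 0 m; v ends -2 m/s.
2–7 s: v starts -2 m/s; Δx = -2·5 + ½·-1·5² = -22.5 m; v ends -7 m/s.
7–12 s: v starts -7 m/s; Δx = -7·5 + ½·-7·5² = -122.5 m; v ends -42 m/s.
12–18 s: v starts -42 m/s; Δx = -42·6 + ½·1·6² = -234 m; v ends -36 m/s.
x(18) = 1 + Σ Δx = -378 m.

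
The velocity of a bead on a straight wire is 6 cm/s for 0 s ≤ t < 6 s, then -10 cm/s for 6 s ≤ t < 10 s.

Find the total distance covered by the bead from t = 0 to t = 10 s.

Distance (not displacement) is the total path length: add the absolute areas under v-t.
0–6 s: |6| × 6 = 36 cm
6–10 s: |-10| × 4 = 40 cm
Total distance = 76 cm

76 cm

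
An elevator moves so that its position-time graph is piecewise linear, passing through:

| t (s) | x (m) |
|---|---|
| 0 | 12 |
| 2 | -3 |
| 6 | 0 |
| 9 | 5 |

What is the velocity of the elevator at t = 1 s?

Velocity is the slope of the x-t graph on 0–2 s: (-3 − 12)/(2 − 0) = -7.5 m/s.

-7.5 m/s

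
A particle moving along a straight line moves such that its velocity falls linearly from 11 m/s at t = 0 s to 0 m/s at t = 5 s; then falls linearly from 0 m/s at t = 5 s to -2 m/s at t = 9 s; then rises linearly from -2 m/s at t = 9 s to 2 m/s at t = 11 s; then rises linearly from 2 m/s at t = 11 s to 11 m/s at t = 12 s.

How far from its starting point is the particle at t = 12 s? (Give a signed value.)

30 m

Displacement is the signed area under the v-t curve.
0–5 s: ½(11 + 0)(5) = 27.5 m
5–9 s: ½(0 + -2)(4) = -4 m
9–11 s: ½(-2 + 2)(2) = 0 m
11–12 s: ½(2 + 11)(1) = 6.5 m
Net displacement = 30 m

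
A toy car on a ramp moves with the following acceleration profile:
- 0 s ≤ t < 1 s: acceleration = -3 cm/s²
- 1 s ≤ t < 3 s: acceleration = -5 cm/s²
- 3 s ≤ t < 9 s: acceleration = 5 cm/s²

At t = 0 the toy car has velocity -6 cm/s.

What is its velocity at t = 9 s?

11 cm/s

Δv equals the area under the a-t graph; then v = v₀ + Δv.
0–1 s: -3 × 1 = -3 cm/s
1–3 s: -5 × 2 = -10 cm/s
3–9 s: 5 × 6 = 30 cm/s
Δv = 17 cm/s, so v(9) = -6 + (17) = 11 cm/s.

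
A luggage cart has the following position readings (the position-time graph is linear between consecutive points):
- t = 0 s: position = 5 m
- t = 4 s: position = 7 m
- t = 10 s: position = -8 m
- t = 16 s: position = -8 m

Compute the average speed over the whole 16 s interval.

Average speed = (total path length)/(elapsed time); on a piecewise-linear x-t graph the path length is Σ|Δx|.
0–4 s: |Δx| = |7 − 5| = 2 m
4–10 s: |Δx| = |-8 − 7| = 15 m
10–16 s: |Δx| = |-8 − -8| = 0 m
Total path = 17 m; average speed = 17/16 = 1.0625 m/s.

1.0625 m/s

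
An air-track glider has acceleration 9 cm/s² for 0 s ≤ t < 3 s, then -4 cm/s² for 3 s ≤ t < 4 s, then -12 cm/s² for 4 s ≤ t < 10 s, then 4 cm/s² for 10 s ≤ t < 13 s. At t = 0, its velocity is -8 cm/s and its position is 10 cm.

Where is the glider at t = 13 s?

On each constant-a segment, Δv = aΔt and Δx = v₀Δt + ½aΔt²; chain segment to segment.
0–3 s: v starts -8 cm/s; Δx = -8·3 + ½·9·3² = 16.5 cm; v ends 19 cm/s.
3–4 s: v starts 19 cm/s; Δx = 19·1 + ½·-4·1² = 17 cm; v ends 15 cm/s.
4–10 s: v starts 15 cm/s; Δx = 15·6 + ½·-12·6² = -126 cm; v ends -57 cm/s.
10–13 s: v starts -57 cm/s; Δx = -57·3 + ½·4·3² = -153 cm; v ends -45 cm/s.
x(13) = 10 + Σ Δx = -235.5 cm.

-235.5 cm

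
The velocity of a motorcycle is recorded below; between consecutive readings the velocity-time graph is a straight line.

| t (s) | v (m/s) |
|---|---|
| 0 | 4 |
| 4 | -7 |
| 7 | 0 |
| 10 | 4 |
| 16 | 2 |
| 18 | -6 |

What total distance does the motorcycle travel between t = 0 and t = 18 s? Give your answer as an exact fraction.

1129/22 m

Total distance travelled is ∫|v| dt — sum the magnitudes of each area piece.
0–4 s: v = 0 at t = 16/11 s; triangle areas 32/11 + 98/11 = 130/11 m
4–7 s: |½(-7 + 0)(3)| = 10.5 m
7–10 s: |½(0 + 4)(3)| = 6 m
10–16 s: |½(4 + 2)(6)| = 18 m
16–18 s: v = 0 at t = 16.5 s; triangle areas 0.5 + 4.5 = 5 m
Total distance = 1129/22 m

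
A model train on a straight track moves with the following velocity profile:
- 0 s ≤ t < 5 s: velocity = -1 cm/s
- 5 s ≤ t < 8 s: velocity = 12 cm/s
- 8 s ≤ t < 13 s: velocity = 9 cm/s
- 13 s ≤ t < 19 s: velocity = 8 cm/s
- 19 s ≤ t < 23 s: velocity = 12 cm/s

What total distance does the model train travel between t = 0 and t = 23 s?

182 cm

Total distance travelled is ∫|v| dt — sum the magnitudes of each area piece.
0–5 s: |-1| × 5 = 5 cm
5–8 s: |12| × 3 = 36 cm
8–13 s: |9| × 5 = 45 cm
13–19 s: |8| × 6 = 48 cm
19–23 s: |12| × 4 = 48 cm
Total distance = 182 cm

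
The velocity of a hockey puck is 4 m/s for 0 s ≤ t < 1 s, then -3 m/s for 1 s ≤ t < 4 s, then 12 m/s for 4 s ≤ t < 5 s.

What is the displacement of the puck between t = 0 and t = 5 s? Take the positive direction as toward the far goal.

Net displacement equals the area under the velocity-time graph (areas below the axis count negative).
0–1 s: 4 × 1 = 4 m
1–4 s: -3 × 3 = -9 m
4–5 s: 12 × 1 = 12 m
Net displacement = 7 m

7 m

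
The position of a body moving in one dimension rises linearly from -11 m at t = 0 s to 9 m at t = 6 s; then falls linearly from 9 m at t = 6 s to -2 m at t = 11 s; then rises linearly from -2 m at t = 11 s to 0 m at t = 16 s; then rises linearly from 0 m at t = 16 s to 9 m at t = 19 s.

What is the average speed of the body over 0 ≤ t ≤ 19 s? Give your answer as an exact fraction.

42/19 m/s

Average speed = (total path length)/(elapsed time); on a piecewise-linear x-t graph the path length is Σ|Δx|.
0–6 s: |Δx| = |9 − -11| = 20 m
6–11 s: |Δx| = |-2 − 9| = 11 m
11–16 s: |Δx| = |0 − -2| = 2 m
16–19 s: |Δx| = |9 − 0| = 9 m
Total path = 42 m; average speed = 42/19 = 42/19 m/s.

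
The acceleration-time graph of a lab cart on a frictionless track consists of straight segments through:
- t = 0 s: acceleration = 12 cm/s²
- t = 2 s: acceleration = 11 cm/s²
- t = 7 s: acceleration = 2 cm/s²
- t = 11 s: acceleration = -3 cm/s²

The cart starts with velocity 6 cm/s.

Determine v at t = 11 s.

59.5 cm/s

Δv equals the area under the a-t graph; then v = v₀ + Δv.
0–2 s: ½(12 + 11)(2) = 23 cm/s
2–7 s: ½(11 + 2)(5) = 32.5 cm/s
7–11 s: ½(2 + -3)(4) = -2 cm/s
Δv = 53.5 cm/s, so v(11) = 6 + (53.5) = 59.5 cm/s.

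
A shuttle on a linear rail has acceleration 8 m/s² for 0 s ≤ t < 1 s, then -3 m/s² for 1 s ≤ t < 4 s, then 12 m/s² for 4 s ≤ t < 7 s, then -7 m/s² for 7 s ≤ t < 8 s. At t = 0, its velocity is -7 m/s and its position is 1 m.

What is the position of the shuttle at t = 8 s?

On each constant-a segment, Δv = aΔt and Δx = v₀Δt + ½aΔt²; chain segment to segment.
0–1 s: v starts -7 m/s; Δx = -7·1 + ½·8·1² = -3 m; v ends 1 m/s.
1–4 s: v starts 1 m/s; Δx = 1·3 + ½·-3·3² = -10.5 m; v ends -8 m/s.
4–7 s: v starts -8 m/s; Δx = -8·3 + ½·12·3² = 30 m; v ends 28 m/s.
7–8 s: v starts 28 m/s; Δx = 28·1 + ½·-7·1² = 24.5 m; v ends 21 m/s.
x(8) = 1 + Σ Δx = 42 m.

42 m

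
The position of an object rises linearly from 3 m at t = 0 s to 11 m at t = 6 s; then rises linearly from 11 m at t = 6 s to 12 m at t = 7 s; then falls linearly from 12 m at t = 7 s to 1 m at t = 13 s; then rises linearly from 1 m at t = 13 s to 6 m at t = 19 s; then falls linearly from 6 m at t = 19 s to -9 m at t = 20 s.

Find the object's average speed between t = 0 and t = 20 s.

2 m/s

Average speed = (total path length)/(elapsed time); on a piecewise-linear x-t graph the path length is Σ|Δx|.
0–6 s: |Δx| = |11 − 3| = 8 m
6–7 s: |Δx| = |12 − 11| = 1 m
7–13 s: |Δx| = |1 − 12| = 11 m
13–19 s: |Δx| = |6 − 1| = 5 m
19–20 s: |Δx| = |-9 − 6| = 15 m
Total path = 40 m; average speed = 40/20 = 2 m/s.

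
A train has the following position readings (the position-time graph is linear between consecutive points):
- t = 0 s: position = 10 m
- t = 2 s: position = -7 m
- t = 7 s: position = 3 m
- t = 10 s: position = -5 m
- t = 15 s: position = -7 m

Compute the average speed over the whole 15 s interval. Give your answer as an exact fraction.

Average speed = (total path length)/(elapsed time); on a piecewise-linear x-t graph the path length is Σ|Δx|.
0–2 s: |Δx| = |-7 − 10| = 17 m
2–7 s: |Δx| = |3 − -7| = 10 m
7–10 s: |Δx| = |-5 − 3| = 8 m
10–15 s: |Δx| = |-7 − -5| = 2 m
Total path = 37 m; average speed = 37/15 = 37/15 m/s.

37/15 m/s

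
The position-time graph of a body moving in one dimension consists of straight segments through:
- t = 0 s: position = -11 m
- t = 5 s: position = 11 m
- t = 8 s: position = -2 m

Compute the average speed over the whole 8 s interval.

4.375 m/s

Average speed = (total path length)/(elapsed time); on a piecewise-linear x-t graph the path length is Σ|Δx|.
0–5 s: |Δx| = |11 − -11| = 22 m
5–8 s: |Δx| = |-2 − 11| = 13 m
Total path = 35 m; average speed = 35/8 = 4.375 m/s.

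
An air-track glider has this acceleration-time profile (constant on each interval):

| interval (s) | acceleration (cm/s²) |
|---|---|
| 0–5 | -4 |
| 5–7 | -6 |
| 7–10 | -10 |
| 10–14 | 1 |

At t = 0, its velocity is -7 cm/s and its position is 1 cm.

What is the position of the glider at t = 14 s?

-580 cm

On each constant-a segment, Δv = aΔt and Δx = v₀Δt + ½aΔt²; chain segment to segment.
0–5 s: v starts -7 cm/s; Δx = -7·5 + ½·-4·5² = -85 cm; v ends -27 cm/s.
5–7 s: v starts -27 cm/s; Δx = -27·2 + ½·-6·2² = -66 cm; v ends -39 cm/s.
7–10 s: v starts -39 cm/s; Δx = -39·3 + ½·-10·3² = -162 cm; v ends -69 cm/s.
10–14 s: v starts -69 cm/s; Δx = -69·4 + ½·1·4² = -268 cm; v ends -65 cm/s.
x(14) = 1 + Σ Δx = -580 cm.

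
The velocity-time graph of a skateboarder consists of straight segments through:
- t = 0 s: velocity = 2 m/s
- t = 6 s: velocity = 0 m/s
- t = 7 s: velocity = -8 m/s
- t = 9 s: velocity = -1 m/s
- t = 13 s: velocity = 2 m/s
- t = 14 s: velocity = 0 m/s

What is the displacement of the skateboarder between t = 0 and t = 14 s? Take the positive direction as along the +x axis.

-4 m

Net displacement equals the area under the velocity-time graph (areas below the axis count negative).
0–6 s: ½(2 + 0)(6) = 6 m
6–7 s: ½(0 + -8)(1) = -4 m
7–9 s: ½(-8 + -1)(2) = -9 m
9–13 s: ½(-1 + 2)(4) = 2 m
13–14 s: ½(2 + 0)(1) = 1 m
Net displacement = -4 m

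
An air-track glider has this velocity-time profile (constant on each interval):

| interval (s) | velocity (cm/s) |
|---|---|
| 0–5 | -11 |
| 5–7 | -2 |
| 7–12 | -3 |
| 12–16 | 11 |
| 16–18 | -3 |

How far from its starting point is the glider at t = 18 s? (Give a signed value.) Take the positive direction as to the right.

Net displacement equals the area under the velocity-time graph (areas below the axis count negative).
0–5 s: -11 × 5 = -55 cm
5–7 s: -2 × 2 = -4 cm
7–12 s: -3 × 5 = -15 cm
12–16 s: 11 × 4 = 44 cm
16–18 s: -3 × 2 = -6 cm
Net displacement = -36 cm

-36 cm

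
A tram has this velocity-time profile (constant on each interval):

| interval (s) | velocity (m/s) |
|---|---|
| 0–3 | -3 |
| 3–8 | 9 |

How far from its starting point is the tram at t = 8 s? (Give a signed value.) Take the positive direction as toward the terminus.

Net displacement equals the area under the velocity-time graph (areas below the axis count negative).
0–3 s: -3 × 3 = -9 m
3–8 s: 9 × 5 = 45 m
Net displacement = 36 m

36 m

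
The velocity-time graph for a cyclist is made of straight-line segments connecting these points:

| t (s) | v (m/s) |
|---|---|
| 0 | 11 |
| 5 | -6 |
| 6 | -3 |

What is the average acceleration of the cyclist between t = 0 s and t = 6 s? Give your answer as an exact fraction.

Average acceleration = Δv/Δt = (-3 − 11)/(6 − 0) = -7/3 m/s².

-7/3 m/s²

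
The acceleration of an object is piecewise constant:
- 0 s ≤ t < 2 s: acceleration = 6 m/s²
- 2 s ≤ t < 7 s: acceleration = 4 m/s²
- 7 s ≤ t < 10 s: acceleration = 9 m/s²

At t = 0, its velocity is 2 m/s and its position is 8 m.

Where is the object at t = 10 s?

286.5 m

On each constant-a segment, Δv = aΔt and Δx = v₀Δt + ½aΔt²; chain segment to segment.
0–2 s: v starts 2 m/s; Δx = 2·2 + ½·6·2² = 16 m; v ends 14 m/s.
2–7 s: v starts 14 m/s; Δx = 14·5 + ½·4·5² = 120 m; v ends 34 m/s.
7–10 s: v starts 34 m/s; Δx = 34·3 + ½·9·3² = 142.5 m; v ends 61 m/s.
x(10) = 8 + Σ Δx = 286.5 m.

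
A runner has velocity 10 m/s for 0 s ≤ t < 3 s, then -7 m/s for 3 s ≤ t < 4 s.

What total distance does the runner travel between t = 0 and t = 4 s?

37 m

Total distance travelled is ∫|v| dt — sum the magnitudes of each area piece.
0–3 s: |10| × 3 = 30 m
3–4 s: |-7| × 1 = 7 m
Total distance = 37 m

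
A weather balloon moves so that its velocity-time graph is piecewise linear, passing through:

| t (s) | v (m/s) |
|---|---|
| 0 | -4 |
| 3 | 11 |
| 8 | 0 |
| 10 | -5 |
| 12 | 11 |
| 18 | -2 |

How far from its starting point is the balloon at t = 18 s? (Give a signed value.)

66 m

Displacement is the signed area under the v-t curve.
0–3 s: ½(-4 + 11)(3) = 10.5 m
3–8 s: ½(11 + 0)(5) = 27.5 m
8–10 s: ½(0 + -5)(2) = -5 m
10–12 s: ½(-5 + 11)(2) = 6 m
12–18 s: ½(11 + -2)(6) = 27 m
Net displacement = 66 m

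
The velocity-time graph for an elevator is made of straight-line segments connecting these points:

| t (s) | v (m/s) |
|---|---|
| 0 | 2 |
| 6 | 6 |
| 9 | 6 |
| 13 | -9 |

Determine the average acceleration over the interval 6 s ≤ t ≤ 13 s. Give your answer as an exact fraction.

Average acceleration = Δv/Δt = (-9 − 6)/(13 − 6) = -15/7 m/s².

-15/7 m/s²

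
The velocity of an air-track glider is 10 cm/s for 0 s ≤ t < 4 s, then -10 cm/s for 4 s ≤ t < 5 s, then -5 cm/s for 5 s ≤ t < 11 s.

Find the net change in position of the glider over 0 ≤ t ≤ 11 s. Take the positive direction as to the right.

0 cm

Displacement is the signed area under the v-t curve.
0–4 s: 10 × 4 = 40 cm
4–5 s: -10 × 1 = -10 cm
5–11 s: -5 × 6 = -30 cm
Net displacement = 0 cm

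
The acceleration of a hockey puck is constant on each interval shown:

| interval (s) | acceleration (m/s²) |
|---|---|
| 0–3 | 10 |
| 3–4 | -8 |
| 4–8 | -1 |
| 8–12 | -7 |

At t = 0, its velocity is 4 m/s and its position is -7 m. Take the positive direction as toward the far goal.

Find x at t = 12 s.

208 m

On each constant-a segment, Δv = aΔt and Δx = v₀Δt + ½aΔt²; chain segment to segment.
0–3 s: v starts 4 m/s; Δx = 4·3 + ½·10·3² = 57 m; v ends 34 m/s.
3–4 s: v starts 34 m/s; Δx = 34·1 + ½·-8·1² = 30 m; v ends 26 m/s.
4–8 s: v starts 26 m/s; Δx = 26·4 + ½·-1·4² = 96 m; v ends 22 m/s.
8–12 s: v starts 22 m/s; Δx = 22·4 + ½·-7·4² = 32 m; v ends -6 m/s.
x(12) = -7 + Σ Δx = 208 m.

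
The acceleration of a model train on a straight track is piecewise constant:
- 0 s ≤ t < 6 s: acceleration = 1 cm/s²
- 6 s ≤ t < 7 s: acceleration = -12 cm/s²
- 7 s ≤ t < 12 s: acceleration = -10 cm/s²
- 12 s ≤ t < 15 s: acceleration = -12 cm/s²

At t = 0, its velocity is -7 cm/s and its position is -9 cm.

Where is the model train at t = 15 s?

-473 cm

On each constant-a segment, Δv = aΔt and Δx = v₀Δt + ½aΔt²; chain segment to segment.
0–6 s: v starts -7 cm/s; Δx = -7·6 + ½·1·6² = -24 cm; v ends -1 cm/s.
6–7 s: v starts -1 cm/s; Δx = -1·1 + ½·-12·1² = -7 cm; v ends -13 cm/s.
7–12 s: v starts -13 cm/s; Δx = -13·5 + ½·-10·5² = -190 cm; v ends -63 cm/s.
12–15 s: v starts -63 cm/s; Δx = -63·3 + ½·-12·3² = -243 cm; v ends -99 cm/s.
x(15) = -9 + Σ Δx = -473 cm.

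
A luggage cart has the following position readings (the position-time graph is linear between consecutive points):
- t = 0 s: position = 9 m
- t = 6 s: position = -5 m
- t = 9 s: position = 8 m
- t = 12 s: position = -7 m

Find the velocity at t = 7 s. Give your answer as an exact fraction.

13/3 m/s

Velocity is the slope of the x-t graph on 6–9 s: (8 − -5)/(9 − 6) = 13/3 m/s.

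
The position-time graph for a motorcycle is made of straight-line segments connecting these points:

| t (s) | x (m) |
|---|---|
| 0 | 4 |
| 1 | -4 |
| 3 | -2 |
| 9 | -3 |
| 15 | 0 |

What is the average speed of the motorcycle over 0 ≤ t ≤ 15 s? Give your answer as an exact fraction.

14/15 m/s

Average speed = (total path length)/(elapsed time); on a piecewise-linear x-t graph the path length is Σ|Δx|.
0–1 s: |Δx| = |-4 − 4| = 8 m
1–3 s: |Δx| = |-2 − -4| = 2 m
3–9 s: |Δx| = |-3 − -2| = 1 m
9–15 s: |Δx| = |0 − -3| = 3 m
Total path = 14 m; average speed = 14/15 = 14/15 m/s.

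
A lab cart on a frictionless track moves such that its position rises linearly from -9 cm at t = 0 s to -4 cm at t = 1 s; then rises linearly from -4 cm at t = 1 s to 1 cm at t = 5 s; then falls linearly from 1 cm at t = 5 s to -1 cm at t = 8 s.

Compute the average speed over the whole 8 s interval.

1.5 cm/s

Average speed = (total path length)/(elapsed time); on a piecewise-linear x-t graph the path length is Σ|Δx|.
0–1 s: |Δx| = |-4 − -9| = 5 cm
1–5 s: |Δx| = |1 − -4| = 5 cm
5–8 s: |Δx| = |-1 − 1| = 2 cm
Total path = 12 cm; average speed = 12/8 = 1.5 cm/s.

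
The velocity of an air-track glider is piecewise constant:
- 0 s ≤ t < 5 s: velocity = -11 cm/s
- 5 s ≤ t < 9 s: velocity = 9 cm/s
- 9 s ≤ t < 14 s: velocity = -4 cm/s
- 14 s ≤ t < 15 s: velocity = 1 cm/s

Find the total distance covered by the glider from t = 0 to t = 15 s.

Total distance travelled is ∫|v| dt — sum the magnitudes of each area piece.
0–5 s: |-11| × 5 = 55 cm
5–9 s: |9| × 4 = 36 cm
9–14 s: |-4| × 5 = 20 cm
14–15 s: |1| × 1 = 1 cm
Total distance = 112 cm

112 cm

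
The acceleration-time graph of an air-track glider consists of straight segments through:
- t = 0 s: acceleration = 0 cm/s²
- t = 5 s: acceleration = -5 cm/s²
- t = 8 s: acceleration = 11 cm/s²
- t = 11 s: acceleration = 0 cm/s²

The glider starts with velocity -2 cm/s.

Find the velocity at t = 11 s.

Δv equals the area under the a-t graph; then v = v₀ + Δv.
0–5 s: ½(0 + -5)(5) = -12.5 cm/s
5–8 s: ½(-5 + 11)(3) = 9 cm/s
8–11 s: ½(11 + 0)(3) = 16.5 cm/s
Δv = 13 cm/s, so v(11) = -2 + (13) = 11 cm/s.

11 cm/s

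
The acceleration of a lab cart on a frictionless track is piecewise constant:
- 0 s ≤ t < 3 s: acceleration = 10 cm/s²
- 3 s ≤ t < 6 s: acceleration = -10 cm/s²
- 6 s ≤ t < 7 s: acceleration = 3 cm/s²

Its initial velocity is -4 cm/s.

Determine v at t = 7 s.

Δv equals the area under the a-t graph; then v = v₀ + Δv.
0–3 s: 10 × 3 = 30 cm/s
3–6 s: -10 × 3 = -30 cm/s
6–7 s: 3 × 1 = 3 cm/s
Δv = 3 cm/s, so v(7) = -4 + (3) = -1 cm/s.

-1 cm/s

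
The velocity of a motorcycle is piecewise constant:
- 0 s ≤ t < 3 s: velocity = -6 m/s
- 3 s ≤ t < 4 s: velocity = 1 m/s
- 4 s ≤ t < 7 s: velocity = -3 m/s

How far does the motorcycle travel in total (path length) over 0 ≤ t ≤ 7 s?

28 m

Total distance travelled is ∫|v| dt — sum the magnitudes of each area piece.
0–3 s: |-6| × 3 = 18 m
3–4 s: |1| × 1 = 1 m
4–7 s: |-3| × 3 = 9 m
Total distance = 28 m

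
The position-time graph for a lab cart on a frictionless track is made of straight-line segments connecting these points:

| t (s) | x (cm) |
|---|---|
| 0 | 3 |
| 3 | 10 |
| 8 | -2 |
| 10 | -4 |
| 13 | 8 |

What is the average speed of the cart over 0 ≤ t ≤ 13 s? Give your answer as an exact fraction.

Average speed = (total path length)/(elapsed time); on a piecewise-linear x-t graph the path length is Σ|Δx|.
0–3 s: |Δx| = |10 − 3| = 7 cm
3–8 s: |Δx| = |-2 − 10| = 12 cm
8–10 s: |Δx| = |-4 − -2| = 2 cm
10–13 s: |Δx| = |8 − -4| = 12 cm
Total path = 33 cm; average speed = 33/13 = 33/13 cm/s.

33/13 cm/s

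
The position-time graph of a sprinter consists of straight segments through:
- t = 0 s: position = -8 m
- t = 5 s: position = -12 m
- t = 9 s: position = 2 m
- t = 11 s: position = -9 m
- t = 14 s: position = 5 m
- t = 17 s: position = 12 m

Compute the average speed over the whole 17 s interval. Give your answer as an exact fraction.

Average speed = (total path length)/(elapsed time); on a piecewise-linear x-t graph the path length is Σ|Δx|.
0–5 s: |Δx| = |-12 − -8| = 4 m
5–9 s: |Δx| = |2 − -12| = 14 m
9–11 s: |Δx| = |-9 − 2| = 11 m
11–14 s: |Δx| = |5 − -9| = 14 m
14–17 s: |Δx| = |12 − 5| = 7 m
Total path = 50 m; average speed = 50/17 = 50/17 m/s.

50/17 m/s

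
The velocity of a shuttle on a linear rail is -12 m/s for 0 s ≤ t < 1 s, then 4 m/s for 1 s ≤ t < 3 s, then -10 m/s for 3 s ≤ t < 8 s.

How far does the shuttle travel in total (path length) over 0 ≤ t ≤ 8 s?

70 m

Total distance travelled is ∫|v| dt — sum the magnitudes of each area piece.
0–1 s: |-12| × 1 = 12 m
1–3 s: |4| × 2 = 8 m
3–8 s: |-10| × 5 = 50 m
Total distance = 70 m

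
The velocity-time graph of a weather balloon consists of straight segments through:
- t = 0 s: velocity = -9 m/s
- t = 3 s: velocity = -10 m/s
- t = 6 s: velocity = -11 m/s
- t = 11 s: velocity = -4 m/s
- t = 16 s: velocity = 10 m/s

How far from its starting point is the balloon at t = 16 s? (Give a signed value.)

-82.5 m

Net displacement equals the area under the velocity-time graph (areas below the axis count negative).
0–3 s: ½(-9 + -10)(3) = -28.5 m
3–6 s: ½(-10 + -11)(3) = -31.5 m
6–11 s: ½(-11 + -4)(5) = -37.5 m
11–16 s: ½(-4 + 10)(5) = 15 m
Net displacement = -82.5 m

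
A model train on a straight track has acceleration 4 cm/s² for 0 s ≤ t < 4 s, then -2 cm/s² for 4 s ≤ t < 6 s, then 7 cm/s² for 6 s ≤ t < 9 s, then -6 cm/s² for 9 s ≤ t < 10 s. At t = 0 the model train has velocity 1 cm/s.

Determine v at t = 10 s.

Δv equals the area under the a-t graph; then v = v₀ + Δv.
0–4 s: 4 × 4 = 16 cm/s
4–6 s: -2 × 2 = -4 cm/s
6–9 s: 7 × 3 = 21 cm/s
9–10 s: -6 × 1 = -6 cm/s
Δv = 27 cm/s, so v(10) = 1 + (27) = 28 cm/s.

28 cm/s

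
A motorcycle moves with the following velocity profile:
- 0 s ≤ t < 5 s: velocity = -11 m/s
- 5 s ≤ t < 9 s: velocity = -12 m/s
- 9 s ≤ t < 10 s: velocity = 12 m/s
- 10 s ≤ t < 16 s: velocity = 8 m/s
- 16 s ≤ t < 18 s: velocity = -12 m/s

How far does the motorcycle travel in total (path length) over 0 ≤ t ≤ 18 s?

Total distance travelled is ∫|v| dt — sum the magnitudes of each area piece.
0–5 s: |-11| × 5 = 55 m
5–9 s: |-12| × 4 = 48 m
9–10 s: |12| × 1 = 12 m
10–16 s: |8| × 6 = 48 m
16–18 s: |-12| × 2 = 24 m
Total distance = 187 m

187 m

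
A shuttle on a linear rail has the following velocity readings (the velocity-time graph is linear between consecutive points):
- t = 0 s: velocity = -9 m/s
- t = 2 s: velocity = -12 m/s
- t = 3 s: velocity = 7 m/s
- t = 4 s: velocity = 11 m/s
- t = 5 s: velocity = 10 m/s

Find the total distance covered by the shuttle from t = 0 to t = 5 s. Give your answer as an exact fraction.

Distance (not displacement) is the total path length: add the absolute areas under v-t.
0–2 s: |½(-9 + -12)(2)| = 21 m
2–3 s: v = 0 at t = 50/19 s; triangle areas 72/19 + 49/38 = 193/38 m
3–4 s: |½(7 + 11)(1)| = 9 m
4–5 s: |½(11 + 10)(1)| = 10.5 m
Total distance = 866/19 m

866/19 m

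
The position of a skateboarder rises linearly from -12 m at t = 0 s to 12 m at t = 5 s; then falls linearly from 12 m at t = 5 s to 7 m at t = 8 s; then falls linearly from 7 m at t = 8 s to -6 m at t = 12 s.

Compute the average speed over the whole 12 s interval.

Average speed = (total path length)/(elapsed time); on a piecewise-linear x-t graph the path length is Σ|Δx|.
0–5 s: |Δx| = |12 − -12| = 24 m
5–8 s: |Δx| = |7 − 12| = 5 m
8–12 s: |Δx| = |-6 − 7| = 13 m
Total path = 42 m; average speed = 42/12 = 3.5 m/s.

3.5 m/s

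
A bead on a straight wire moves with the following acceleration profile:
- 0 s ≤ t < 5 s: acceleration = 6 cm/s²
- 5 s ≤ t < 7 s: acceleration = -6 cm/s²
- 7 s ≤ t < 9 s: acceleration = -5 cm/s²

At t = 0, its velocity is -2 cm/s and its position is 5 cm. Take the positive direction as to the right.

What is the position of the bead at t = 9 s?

On each constant-a segment, Δv = aΔt and Δx = v₀Δt + ½aΔt²; chain segment to segment.
0–5 s: v starts -2 cm/s; Δx = -2·5 + ½·6·5² = 65 cm; v ends 28 cm/s.
5–7 s: v starts 28 cm/s; Δx = 28·2 + ½·-6·2² = 44 cm; v ends 16 cm/s.
7–9 s: v starts 16 cm/s; Δx = 16·2 + ½·-5·2² = 22 cm; v ends 6 cm/s.
x(9) = 5 + Σ Δx = 136 cm.

136 cm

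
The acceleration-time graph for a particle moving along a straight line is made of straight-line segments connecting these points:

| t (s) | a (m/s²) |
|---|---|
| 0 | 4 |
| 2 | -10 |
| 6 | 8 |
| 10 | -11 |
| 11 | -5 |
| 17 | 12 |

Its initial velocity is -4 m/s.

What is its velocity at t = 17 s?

Δv equals the area under the a-t graph; then v = v₀ + Δv.
0–2 s: ½(4 + -10)(2) = -6 m/s
2–6 s: ½(-10 + 8)(4) = -4 m/s
6–10 s: ½(8 + -11)(4) = -6 m/s
10–11 s: ½(-11 + -5)(1) = -8 m/s
11–17 s: ½(-5 + 12)(6) = 21 m/s
Δv = -3 m/s, so v(17) = -4 + (-3) = -7 m/s.

-7 m/s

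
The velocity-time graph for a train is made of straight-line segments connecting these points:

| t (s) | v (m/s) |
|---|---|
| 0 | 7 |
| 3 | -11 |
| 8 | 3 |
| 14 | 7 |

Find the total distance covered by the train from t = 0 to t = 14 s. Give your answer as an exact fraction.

1415/21 m

Distance (not displacement) is the total path length: add the absolute areas under v-t.
0–3 s: v = 0 at t = 7/6 s; triangle areas 49/12 + 121/12 = 85/6 m
3–8 s: v = 0 at t = 97/14 s; triangle areas 605/28 + 45/28 = 325/14 m
8–14 s: |½(3 + 7)(6)| = 30 m
Total distance = 1415/21 m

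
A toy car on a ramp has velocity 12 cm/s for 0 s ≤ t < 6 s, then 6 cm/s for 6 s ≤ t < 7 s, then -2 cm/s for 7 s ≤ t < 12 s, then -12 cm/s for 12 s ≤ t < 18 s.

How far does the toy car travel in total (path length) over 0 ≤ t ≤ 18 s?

Total distance travelled is ∫|v| dt — sum the magnitudes of each area piece.
0–6 s: |12| × 6 = 72 cm
6–7 s: |6| × 1 = 6 cm
7–12 s: |-2| × 5 = 10 cm
12–18 s: |-12| × 6 = 72 cm
Total distance = 160 cm

160 cm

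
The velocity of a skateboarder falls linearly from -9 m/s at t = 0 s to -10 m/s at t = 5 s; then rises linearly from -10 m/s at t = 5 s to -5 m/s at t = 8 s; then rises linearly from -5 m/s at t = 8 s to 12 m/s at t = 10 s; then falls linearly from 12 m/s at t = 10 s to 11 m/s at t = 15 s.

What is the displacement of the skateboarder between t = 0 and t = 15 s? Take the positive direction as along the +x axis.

Displacement is the signed area under the v-t curve.
0–5 s: ½(-9 + -10)(5) = -47.5 m
5–8 s: ½(-10 + -5)(3) = -22.5 m
8–10 s: ½(-5 + 12)(2) = 7 m
10–15 s: ½(12 + 11)(5) = 57.5 m
Net displacement = -5.5 m

-5.5 m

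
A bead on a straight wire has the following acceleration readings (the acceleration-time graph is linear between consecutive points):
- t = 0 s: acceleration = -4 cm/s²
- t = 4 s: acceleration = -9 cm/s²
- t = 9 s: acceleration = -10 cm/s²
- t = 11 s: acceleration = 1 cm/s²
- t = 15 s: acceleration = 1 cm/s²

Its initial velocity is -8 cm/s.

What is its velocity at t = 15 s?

-86.5 cm/s

Δv equals the area under the a-t graph; then v = v₀ + Δv.
0–4 s: ½(-4 + -9)(4) = -26 cm/s
4–9 s: ½(-9 + -10)(5) = -47.5 cm/s
9–11 s: ½(-10 + 1)(2) = -9 cm/s
11–15 s: 1 × 4 = 4 cm/s
Δv = -78.5 cm/s, so v(15) = -8 + (-78.5) = -86.5 cm/s.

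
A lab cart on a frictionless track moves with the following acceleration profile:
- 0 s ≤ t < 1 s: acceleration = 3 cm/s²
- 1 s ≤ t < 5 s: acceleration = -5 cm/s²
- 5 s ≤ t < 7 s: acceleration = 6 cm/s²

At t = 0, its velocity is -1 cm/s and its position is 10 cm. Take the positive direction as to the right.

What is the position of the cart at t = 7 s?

-45.5 cm

On each constant-a segment, Δv = aΔt and Δx = v₀Δt + ½aΔt²; chain segment to segment.
0–1 s: v starts -1 cm/s; Δx = -1·1 + ½·3·1² = 0.5 cm; v ends 2 cm/s.
1–5 s: v starts 2 cm/s; Δx = 2·4 + ½·-5·4² = -32 cm; v ends -18 cm/s.
5–7 s: v starts -18 cm/s; Δx = -18·2 + ½·6·2² = -24 cm; v ends -6 cm/s.
x(7) = 10 + Σ Δx = -45.5 cm.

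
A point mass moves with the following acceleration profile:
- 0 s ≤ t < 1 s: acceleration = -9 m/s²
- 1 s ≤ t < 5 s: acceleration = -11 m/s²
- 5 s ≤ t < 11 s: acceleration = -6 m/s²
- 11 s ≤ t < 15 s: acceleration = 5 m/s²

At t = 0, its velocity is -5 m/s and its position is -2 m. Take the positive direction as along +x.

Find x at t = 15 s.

-947.5 m

On each constant-a segment, Δv = aΔt and Δx = v₀Δt + ½aΔt²; chain segment to segment.
0–1 s: v starts -5 m/s; Δx = -5·1 + ½·-9·1² = -9.5 m; v ends -14 m/s.
1–5 s: v starts -14 m/s; Δx = -14·4 + ½·-11·4² = -144 m; v ends -58 m/s.
5–11 s: v starts -58 m/s; Δx = -58·6 + ½·-6·6² = -456 m; v ends -94 m/s.
11–15 s: v starts -94 m/s; Δx = -94·4 + ½·5·4² = -336 m; v ends -74 m/s.
x(15) = -2 + Σ Δx = -947.5 m.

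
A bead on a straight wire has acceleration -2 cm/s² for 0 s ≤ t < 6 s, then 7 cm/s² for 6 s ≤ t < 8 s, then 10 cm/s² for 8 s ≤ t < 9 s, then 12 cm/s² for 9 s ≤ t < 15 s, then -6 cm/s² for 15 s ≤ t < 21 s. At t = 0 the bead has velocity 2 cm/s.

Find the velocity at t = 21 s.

Δv equals the area under the a-t graph; then v = v₀ + Δv.
0–6 s: -2 × 6 = -12 cm/s
6–8 s: 7 × 2 = 14 cm/s
8–9 s: 10 × 1 = 10 cm/s
9–15 s: 12 × 6 = 72 cm/s
15–21 s: -6 × 6 = -36 cm/s
Δv = 48 cm/s, so v(21) = 2 + (48) = 50 cm/s.

50 cm/s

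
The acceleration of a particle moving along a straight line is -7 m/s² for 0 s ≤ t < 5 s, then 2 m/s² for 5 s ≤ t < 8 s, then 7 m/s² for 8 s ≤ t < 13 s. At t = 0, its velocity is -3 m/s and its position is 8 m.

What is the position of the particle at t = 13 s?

On each constant-a segment, Δv = aΔt and Δx = v₀Δt + ½aΔt²; chain segment to segment.
0–5 s: v starts -3 m/s; Δx = -3·5 + ½·-7·5² = -102.5 m; v ends -38 m/s.
5–8 s: v starts -38 m/s; Δx = -38·3 + ½·2·3² = -105 m; v ends -32 m/s.
8–13 s: v starts -32 m/s; Δx = -32·5 + ½·7·5² = -72.5 m; v ends 3 m/s.
x(13) = 8 + Σ Δx = -272 m.

-272 m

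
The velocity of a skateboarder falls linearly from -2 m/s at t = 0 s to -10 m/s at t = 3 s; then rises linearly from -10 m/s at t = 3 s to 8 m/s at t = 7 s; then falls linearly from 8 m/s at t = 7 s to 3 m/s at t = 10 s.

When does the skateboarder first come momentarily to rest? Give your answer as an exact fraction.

t = 47/9 s

v changes sign on 3–7 s (from -10 to 8); the graph is linear there, so v = 0 at t = 3 + (10)·(7 − 3)/(8 − -10) = 47/9 s.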